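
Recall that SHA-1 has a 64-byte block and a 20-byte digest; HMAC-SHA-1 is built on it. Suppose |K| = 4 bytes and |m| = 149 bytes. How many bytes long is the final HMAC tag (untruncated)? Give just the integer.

The tag is one SHA-1 digest: 20 bytes.

20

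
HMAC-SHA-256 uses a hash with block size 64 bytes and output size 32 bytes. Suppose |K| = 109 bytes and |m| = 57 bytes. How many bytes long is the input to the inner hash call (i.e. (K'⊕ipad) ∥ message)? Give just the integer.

Key is 109 > 64 bytes, so it is hashed to 32 bytes then zero-padded to 64: |K'| = 64.
Inner input = (K'⊕ipad) ∥ m → 64 + 57 = 121 bytes.

121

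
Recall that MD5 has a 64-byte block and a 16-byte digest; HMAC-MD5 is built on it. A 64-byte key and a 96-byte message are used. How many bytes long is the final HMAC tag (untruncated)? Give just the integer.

The tag is one MD5 digest: 16 bytes.

16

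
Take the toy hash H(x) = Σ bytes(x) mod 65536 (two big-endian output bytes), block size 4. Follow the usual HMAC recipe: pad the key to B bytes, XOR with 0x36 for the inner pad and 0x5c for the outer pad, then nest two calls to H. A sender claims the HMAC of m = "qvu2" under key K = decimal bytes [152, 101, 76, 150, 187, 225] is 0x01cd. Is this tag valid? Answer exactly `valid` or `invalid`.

Key decimal bytes [152, 101, 76, 150, 187, 225] = 98 65 4c 96 bb e1 is 6 bytes > B = 4, so hash it first: H(key) = 03 7b, then zero-pad to 4 bytes: K' = 03 7b 00 00.
K' ⊕ ipad = 35 4d 36 36; K' ⊕ opad = 5f 27 5c 5c.
Inner hash: sum = 53+77+54+54+113+118+117+50 = 636 → 02 7c.
Outer hash (recomputed tag): sum = 95+39+92+92+2+124 = 444 → 01 bc.
Recomputed tag = 01bc; claimed = 01cd → mismatch.

invalid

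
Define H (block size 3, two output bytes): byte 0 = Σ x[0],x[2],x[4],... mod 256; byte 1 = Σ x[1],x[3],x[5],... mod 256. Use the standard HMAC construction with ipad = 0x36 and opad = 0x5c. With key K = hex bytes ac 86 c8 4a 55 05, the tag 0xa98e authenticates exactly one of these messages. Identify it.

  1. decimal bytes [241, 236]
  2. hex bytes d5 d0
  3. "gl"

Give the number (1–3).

2

Key hex bytes ac 86 c8 4a 55 05 is 6 bytes > B = 3, so hash it first: H(key) = c9 d5, then zero-pad to 3 bytes: K' = c9 d5 00.
K' ⊕ ipad = ff e3 36; K' ⊕ opad = 95 89 5c.
m1: inner = H(ff e3 36 f1 ec) = 21 d4; tag = H(95 89 5c 21 d4) = c5aa
m2: inner = H(ff e3 36 d5 d0) = 05 b8; tag = H(95 89 5c 05 b8) = a98e ← matches
m3: inner = H(ff e3 36 67 6c) = a1 4a; tag = H(95 89 5c a1 4a) = 3b2a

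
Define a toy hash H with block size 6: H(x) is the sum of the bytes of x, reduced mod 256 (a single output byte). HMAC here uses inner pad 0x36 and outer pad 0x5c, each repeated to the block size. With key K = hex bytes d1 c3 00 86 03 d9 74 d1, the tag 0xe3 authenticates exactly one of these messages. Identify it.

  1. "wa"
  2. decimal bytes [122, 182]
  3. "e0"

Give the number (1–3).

Key hex bytes d1 c3 00 86 03 d9 74 d1 is 8 bytes > B = 6, so hash it first: H(key) = 3b, then zero-pad to 6 bytes: K' = 3b 00 00 00 00 00.
K' ⊕ ipad = 0d 36 36 36 36 36; K' ⊕ opad = 67 5c 5c 5c 5c 5c.
m1: inner = H(0d 36 36 36 36 36 77 61) = f3; tag = H(67 5c 5c 5c 5c 5c f3) = 26
m2: inner = H(0d 36 36 36 36 36 7a b6) = 4b; tag = H(67 5c 5c 5c 5c 5c 4b) = 7e
m3: inner = H(0d 36 36 36 36 36 65 30) = b0; tag = H(67 5c 5c 5c 5c 5c b0) = e3 ← matches

3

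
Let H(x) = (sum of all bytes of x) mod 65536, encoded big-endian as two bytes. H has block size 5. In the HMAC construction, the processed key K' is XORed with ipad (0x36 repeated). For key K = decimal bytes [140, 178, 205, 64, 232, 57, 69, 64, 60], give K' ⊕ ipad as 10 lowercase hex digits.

321b363636

Key decimal bytes [140, 178, 205, 64, 232, 57, 69, 64, 60] = 8c b2 cd 40 e8 39 45 40 3c is 9 bytes > B = 5, so hash it first: H(key) = 04 2d, then zero-pad to 5 bytes: K' = 04 2d 00 00 00.
XOR each byte with 0x36: 04⊕36=32, 2d⊕36=1b, 00⊕36=36, 00⊕36=36, 00⊕36=36.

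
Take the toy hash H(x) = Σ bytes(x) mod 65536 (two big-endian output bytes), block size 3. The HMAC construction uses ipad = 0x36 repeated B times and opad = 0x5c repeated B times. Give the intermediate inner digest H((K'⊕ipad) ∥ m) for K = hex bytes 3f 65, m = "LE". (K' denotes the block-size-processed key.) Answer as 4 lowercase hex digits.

0123

Key hex bytes 3f 65 is 2 bytes ≤ B = 3; zero-pad to 3 bytes: K' = 3f 65 00.
K' ⊕ ipad = 09 53 36.
Inner input = 09 53 36 ∥ 4c 45.
Inner hash: sum = 9+83+54+76+69 = 291 → 01 23.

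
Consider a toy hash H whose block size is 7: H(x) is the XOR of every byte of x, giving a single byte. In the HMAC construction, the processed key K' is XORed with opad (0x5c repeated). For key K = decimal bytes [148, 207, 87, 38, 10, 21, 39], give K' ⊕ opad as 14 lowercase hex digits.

c8930b7a56497b

Key decimal bytes [148, 207, 87, 38, 10, 21, 39] = 94 cf 57 26 0a 15 27 is exactly B = 7 bytes: K' = 94 cf 57 26 0a 15 27.
XOR each byte with 0x5c: 94⊕5c=c8, cf⊕5c=93, 57⊕5c=0b, 26⊕5c=7a, 0a⊕5c=56, 15⊕5c=49, 27⊕5c=7b.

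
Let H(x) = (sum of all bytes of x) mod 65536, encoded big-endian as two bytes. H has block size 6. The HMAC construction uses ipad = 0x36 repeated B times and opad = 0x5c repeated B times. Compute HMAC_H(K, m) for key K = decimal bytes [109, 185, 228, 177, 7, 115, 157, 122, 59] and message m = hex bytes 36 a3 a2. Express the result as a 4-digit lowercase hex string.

Key decimal bytes [109, 185, 228, 177, 7, 115, 157, 122, 59] = 6d b9 e4 b1 07 73 9d 7a 3b is 9 bytes > B = 6, so hash it first: H(key) = 04 87, then zero-pad to 6 bytes: K' = 04 87 00 00 00 00.
K' ⊕ ipad = 32 b1 36 36 36 36.  K' ⊕ opad = 58 db 5c 5c 5c 5c.
Inner input = (K'⊕ipad) ∥ m = 32 b1 36 36 36 36 ∥ 36 a3 a2.
Inner hash: sum = 50+177+54+54+54+54+54+163+162 = 822 → 03 36.
Outer input = (K'⊕opad) ∥ inner = 58 db 5c 5c 5c 5c ∥ 03 36.
Outer hash (tag): sum = 88+219+92+92+92+92+3+54 = 732 → 02 dc.

02dc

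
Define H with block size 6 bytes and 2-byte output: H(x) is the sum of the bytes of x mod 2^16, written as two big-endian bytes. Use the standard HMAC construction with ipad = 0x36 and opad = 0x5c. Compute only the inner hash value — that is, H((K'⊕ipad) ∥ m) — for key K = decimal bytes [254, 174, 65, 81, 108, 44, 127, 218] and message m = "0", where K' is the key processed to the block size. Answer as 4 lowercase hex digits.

Key decimal bytes [254, 174, 65, 81, 108, 44, 127, 218] = fe ae 41 51 6c 2c 7f da is 8 bytes > B = 6, so hash it first: H(key) = 04 2f, then zero-pad to 6 bytes: K' = 04 2f 00 00 00 00.
K' ⊕ ipad = 32 19 36 36 36 36.
Inner input = 32 19 36 36 36 36 ∥ 30.
Inner hash: sum = 50+25+54+54+54+54+48 = 339 → 01 53.

0153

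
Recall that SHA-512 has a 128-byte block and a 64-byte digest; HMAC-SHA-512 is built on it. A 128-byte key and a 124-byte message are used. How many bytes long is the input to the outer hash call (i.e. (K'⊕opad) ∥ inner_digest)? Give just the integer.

192

Key is 128 ≤ 128 bytes, zero-padded: |K'| = 128.
Outer input = (K'⊕opad) ∥ H(inner) → 128 + 64 = 192 bytes.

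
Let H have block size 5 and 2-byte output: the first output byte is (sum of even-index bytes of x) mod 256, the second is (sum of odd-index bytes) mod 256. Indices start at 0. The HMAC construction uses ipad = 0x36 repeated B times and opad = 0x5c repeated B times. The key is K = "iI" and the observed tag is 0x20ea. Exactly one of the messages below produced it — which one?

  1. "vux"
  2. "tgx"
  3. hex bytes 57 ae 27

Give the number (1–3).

Key "iI" = 69 49 is 2 bytes ≤ B = 5; zero-pad to 5 bytes: K' = 69 49 00 00 00.
K' ⊕ ipad = 5f 7f 36 36 36; K' ⊕ opad = 35 15 5c 5c 5c.
m1: inner = H(5f 7f 36 36 36 76 75 78) = 40 a3; tag = H(35 15 5c 5c 5c 40 a3) = 90b1
m2: inner = H(5f 7f 36 36 36 74 67 78) = 32 a1; tag = H(35 15 5c 5c 5c 32 a1) = 8ea3
m3: inner = H(5f 7f 36 36 36 57 ae 27) = 79 33; tag = H(35 15 5c 5c 5c 79 33) = 20ea ← matches

3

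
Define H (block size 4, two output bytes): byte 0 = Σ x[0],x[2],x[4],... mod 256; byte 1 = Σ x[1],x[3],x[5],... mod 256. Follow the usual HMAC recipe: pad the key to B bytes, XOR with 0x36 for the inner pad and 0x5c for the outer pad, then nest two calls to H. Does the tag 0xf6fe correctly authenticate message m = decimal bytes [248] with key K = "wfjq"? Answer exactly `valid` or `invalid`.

Key "wfjq" = 77 66 6a 71 is exactly B = 4 bytes: K' = 77 66 6a 71.
K' ⊕ ipad = 41 50 5c 47; K' ⊕ opad = 2b 3a 36 2d.
Inner hash: even-index sum = 405 mod 256 = 149; odd-index sum = 151 mod 256 = 151 → 95 97.
Outer hash (recomputed tag): even-index sum = 246 mod 256 = 246; odd-index sum = 254 mod 256 = 254 → f6 fe.
Recomputed tag = f6fe; claimed = f6fe → match.

valid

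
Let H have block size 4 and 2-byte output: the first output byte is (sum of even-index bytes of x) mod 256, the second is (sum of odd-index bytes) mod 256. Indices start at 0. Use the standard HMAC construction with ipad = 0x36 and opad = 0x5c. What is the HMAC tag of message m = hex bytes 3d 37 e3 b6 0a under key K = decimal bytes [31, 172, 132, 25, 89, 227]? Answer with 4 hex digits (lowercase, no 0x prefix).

Key decimal bytes [31, 172, 132, 25, 89, 227] = 1f ac 84 19 59 e3 is 6 bytes > B = 4, so hash it first: H(key) = fc a8, then zero-pad to 4 bytes: K' = fc a8 00 00.
K' ⊕ ipad = ca 9e 36 36.  K' ⊕ opad = a0 f4 5c 5c.
Inner input = (K'⊕ipad) ∥ m = ca 9e 36 36 ∥ 3d 37 e3 b6 0a.
Inner hash: even-index sum = 554 mod 256 = 42; odd-index sum = 449 mod 256 = 193 → 2a c1.
Outer input = (K'⊕opad) ∥ inner = a0 f4 5c 5c ∥ 2a c1.
Outer hash (tag): even-index sum = 294 mod 256 = 38; odd-index sum = 529 mod 256 = 17 → 26 11.

2611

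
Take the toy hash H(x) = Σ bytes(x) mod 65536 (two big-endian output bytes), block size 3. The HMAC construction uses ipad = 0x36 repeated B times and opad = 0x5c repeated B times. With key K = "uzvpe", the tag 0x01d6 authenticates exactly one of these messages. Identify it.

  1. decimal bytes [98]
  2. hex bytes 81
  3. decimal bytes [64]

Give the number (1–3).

3

Key "uzvpe" = 75 7a 76 70 65 is 5 bytes > B = 3, so hash it first: H(key) = 02 3a, then zero-pad to 3 bytes: K' = 02 3a 00.
K' ⊕ ipad = 34 0c 36; K' ⊕ opad = 5e 66 5c.
m1: inner = H(34 0c 36 62) = 00 d8; tag = H(5e 66 5c 00 d8) = 01f8
m2: inner = H(34 0c 36 81) = 00 f7; tag = H(5e 66 5c 00 f7) = 0217
m3: inner = H(34 0c 36 40) = 00 b6; tag = H(5e 66 5c 00 b6) = 01d6 ← matches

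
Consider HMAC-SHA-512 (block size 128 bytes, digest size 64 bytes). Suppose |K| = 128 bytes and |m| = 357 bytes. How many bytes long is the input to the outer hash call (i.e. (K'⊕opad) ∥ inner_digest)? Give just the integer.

192

Key is 128 ≤ 128 bytes, zero-padded: |K'| = 128.
Outer input = (K'⊕opad) ∥ H(inner) → 128 + 64 = 192 bytes.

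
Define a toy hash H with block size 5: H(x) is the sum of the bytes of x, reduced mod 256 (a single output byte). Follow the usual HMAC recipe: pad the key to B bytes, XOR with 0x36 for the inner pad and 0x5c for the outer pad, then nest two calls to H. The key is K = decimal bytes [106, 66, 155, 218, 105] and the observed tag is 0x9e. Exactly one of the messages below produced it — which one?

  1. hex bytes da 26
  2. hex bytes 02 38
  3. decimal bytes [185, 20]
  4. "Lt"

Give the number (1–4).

Key decimal bytes [106, 66, 155, 218, 105] = 6a 42 9b da 69 is exactly B = 5 bytes: K' = 6a 42 9b da 69.
K' ⊕ ipad = 5c 74 ad ec 5f; K' ⊕ opad = 36 1e c7 86 35.
m1: inner = H(5c 74 ad ec 5f da 26) = c8; tag = H(36 1e c7 86 35 c8) = 9e ← matches
m2: inner = H(5c 74 ad ec 5f 02 38) = 02; tag = H(36 1e c7 86 35 02) = d8
m3: inner = H(5c 74 ad ec 5f b9 14) = 95; tag = H(36 1e c7 86 35 95) = 6b
m4: inner = H(5c 74 ad ec 5f 4c 74) = 88; tag = H(36 1e c7 86 35 88) = 5e

1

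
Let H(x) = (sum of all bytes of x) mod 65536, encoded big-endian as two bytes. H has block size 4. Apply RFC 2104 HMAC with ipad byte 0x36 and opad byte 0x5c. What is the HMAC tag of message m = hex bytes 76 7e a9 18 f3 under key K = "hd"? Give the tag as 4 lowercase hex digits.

01eb

Key "hd" = 68 64 is 2 bytes ≤ B = 4; zero-pad to 4 bytes: K' = 68 64 00 00.
K' ⊕ ipad = 5e 52 36 36.  K' ⊕ opad = 34 38 5c 5c.
Inner input = (K'⊕ipad) ∥ m = 5e 52 36 36 ∥ 76 7e a9 18 f3.
Inner hash: sum = 94+82+54+54+118+126+169+24+243 = 964 → 03 c4.
Outer input = (K'⊕opad) ∥ inner = 34 38 5c 5c ∥ 03 c4.
Outer hash (tag): sum = 52+56+92+92+3+196 = 491 → 01 eb.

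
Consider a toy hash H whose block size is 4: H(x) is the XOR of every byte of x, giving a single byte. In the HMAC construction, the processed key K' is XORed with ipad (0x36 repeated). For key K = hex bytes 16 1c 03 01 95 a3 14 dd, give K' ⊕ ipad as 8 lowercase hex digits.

Key hex bytes 16 1c 03 01 95 a3 14 dd is 8 bytes > B = 4, so hash it first: H(key) = f7, then zero-pad to 4 bytes: K' = f7 00 00 00.
XOR each byte with 0x36: f7⊕36=c1, 00⊕36=36, 00⊕36=36, 00⊕36=36.

c1363636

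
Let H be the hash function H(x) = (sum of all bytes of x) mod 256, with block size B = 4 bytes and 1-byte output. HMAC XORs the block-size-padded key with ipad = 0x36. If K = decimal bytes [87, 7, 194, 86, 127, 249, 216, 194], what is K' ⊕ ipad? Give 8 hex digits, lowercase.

Key decimal bytes [87, 7, 194, 86, 127, 249, 216, 194] = 57 07 c2 56 7f f9 d8 c2 is 8 bytes > B = 4, so hash it first: H(key) = 88, then zero-pad to 4 bytes: K' = 88 00 00 00.
XOR each byte with 0x36: 88⊕36=be, 00⊕36=36, 00⊕36=36, 00⊕36=36.

be363636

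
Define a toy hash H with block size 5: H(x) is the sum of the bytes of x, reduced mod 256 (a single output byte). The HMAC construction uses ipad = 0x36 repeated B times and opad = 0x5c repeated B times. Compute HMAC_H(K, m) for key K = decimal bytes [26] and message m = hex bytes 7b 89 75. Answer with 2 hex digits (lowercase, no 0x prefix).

Key decimal bytes [26] = 1a is 1 byte ≤ B = 5; zero-pad to 5 bytes: K' = 1a 00 00 00 00.
K' ⊕ ipad = 2c 36 36 36 36.  K' ⊕ opad = 46 5c 5c 5c 5c.
Inner input = (K'⊕ipad) ∥ m = 2c 36 36 36 36 ∥ 7b 89 75.
Inner hash: sum = 44+54+54+54+54+123+137+117 = 637; mod 256 = 125 → 7d.
Outer input = (K'⊕opad) ∥ inner = 46 5c 5c 5c 5c ∥ 7d.
Outer hash (tag): sum = 70+92+92+92+92+125 = 563; mod 256 = 51 → 33.

33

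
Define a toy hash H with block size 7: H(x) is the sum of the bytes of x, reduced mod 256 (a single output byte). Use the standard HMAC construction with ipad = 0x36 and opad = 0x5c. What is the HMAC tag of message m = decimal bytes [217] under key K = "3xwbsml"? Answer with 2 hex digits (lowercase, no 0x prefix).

Key "3xwbsml" = 33 78 77 62 73 6d 6c is exactly B = 7 bytes: K' = 33 78 77 62 73 6d 6c.
K' ⊕ ipad = 05 4e 41 54 45 5b 5a.  K' ⊕ opad = 6f 24 2b 3e 2f 31 30.
Inner input = (K'⊕ipad) ∥ m = 05 4e 41 54 45 5b 5a ∥ d9.
Inner hash: sum = 5+78+65+84+69+91+90+217 = 699; mod 256 = 187 → bb.
Outer input = (K'⊕opad) ∥ inner = 6f 24 2b 3e 2f 31 30 ∥ bb.
Outer hash (tag): sum = 111+36+43+62+47+49+48+187 = 583; mod 256 = 71 → 47.

47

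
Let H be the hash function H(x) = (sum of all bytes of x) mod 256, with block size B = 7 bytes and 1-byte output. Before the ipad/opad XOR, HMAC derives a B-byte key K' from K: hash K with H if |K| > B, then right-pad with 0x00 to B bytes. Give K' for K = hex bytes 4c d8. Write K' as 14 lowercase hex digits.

Key hex bytes 4c d8 is 2 bytes ≤ B = 7; zero-pad to 7 bytes: K' = 4c d8 00 00 00 00 00.

4cd80000000000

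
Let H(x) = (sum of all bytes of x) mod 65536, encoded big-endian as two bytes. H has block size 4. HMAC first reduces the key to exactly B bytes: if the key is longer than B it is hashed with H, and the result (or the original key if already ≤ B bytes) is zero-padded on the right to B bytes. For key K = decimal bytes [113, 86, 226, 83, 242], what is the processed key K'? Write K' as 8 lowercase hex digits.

02ee0000

|K| = 5 > B = 4, so first hash the key.
H(K): sum = 113+86+226+83+242 = 750 → 02 ee.
Zero-pad H(K) = 02 ee to 4 bytes: K' = 02 ee 00 00.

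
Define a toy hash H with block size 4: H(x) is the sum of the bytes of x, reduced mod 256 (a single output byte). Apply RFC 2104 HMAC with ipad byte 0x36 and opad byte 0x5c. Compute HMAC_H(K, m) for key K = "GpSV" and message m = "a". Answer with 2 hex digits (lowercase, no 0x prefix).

Key "GpSV" = 47 70 53 56 is exactly B = 4 bytes: K' = 47 70 53 56.
K' ⊕ ipad = 71 46 65 60.  K' ⊕ opad = 1b 2c 0f 0a.
Inner input = (K'⊕ipad) ∥ m = 71 46 65 60 ∥ 61.
Inner hash: sum = 113+70+101+96+97 = 477; mod 256 = 221 → dd.
Outer input = (K'⊕opad) ∥ inner = 1b 2c 0f 0a ∥ dd.
Outer hash (tag): sum = 27+44+15+10+221 = 317; mod 256 = 61 → 3d.

3d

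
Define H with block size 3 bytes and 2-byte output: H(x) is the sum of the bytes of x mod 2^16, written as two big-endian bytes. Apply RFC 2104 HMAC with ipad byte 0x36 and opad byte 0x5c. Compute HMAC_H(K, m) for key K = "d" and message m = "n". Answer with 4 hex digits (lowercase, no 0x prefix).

011d

Key "d" = 64 is 1 byte ≤ B = 3; zero-pad to 3 bytes: K' = 64 00 00.
K' ⊕ ipad = 52 36 36.  K' ⊕ opad = 38 5c 5c.
Inner input = (K'⊕ipad) ∥ m = 52 36 36 ∥ 6e.
Inner hash: sum = 82+54+54+110 = 300 → 01 2c.
Outer input = (K'⊕opad) ∥ inner = 38 5c 5c ∥ 01 2c.
Outer hash (tag): sum = 56+92+92+1+44 = 285 → 01 1d.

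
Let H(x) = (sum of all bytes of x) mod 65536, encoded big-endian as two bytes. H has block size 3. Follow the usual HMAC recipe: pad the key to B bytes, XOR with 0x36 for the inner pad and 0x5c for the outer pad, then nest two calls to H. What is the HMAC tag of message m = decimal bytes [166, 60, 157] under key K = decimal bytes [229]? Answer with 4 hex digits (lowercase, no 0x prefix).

Key decimal bytes [229] = e5 is 1 byte ≤ B = 3; zero-pad to 3 bytes: K' = e5 00 00.
K' ⊕ ipad = d3 36 36.  K' ⊕ opad = b9 5c 5c.
Inner input = (K'⊕ipad) ∥ m = d3 36 36 ∥ a6 3c 9d.
Inner hash: sum = 211+54+54+166+60+157 = 702 → 02 be.
Outer input = (K'⊕opad) ∥ inner = b9 5c 5c ∥ 02 be.
Outer hash (tag): sum = 185+92+92+2+190 = 561 → 02 31.

0231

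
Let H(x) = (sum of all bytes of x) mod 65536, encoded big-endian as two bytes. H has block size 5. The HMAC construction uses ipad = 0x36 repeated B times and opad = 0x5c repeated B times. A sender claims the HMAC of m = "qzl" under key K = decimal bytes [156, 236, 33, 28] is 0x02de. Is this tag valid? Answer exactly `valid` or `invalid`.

valid

Key decimal bytes [156, 236, 33, 28] = 9c ec 21 1c is 4 bytes ≤ B = 5; zero-pad to 5 bytes: K' = 9c ec 21 1c 00.
K' ⊕ ipad = aa da 17 2a 36; K' ⊕ opad = c0 b0 7d 40 5c.
Inner hash: sum = 170+218+23+42+54+113+122+108 = 850 → 03 52.
Outer hash (recomputed tag): sum = 192+176+125+64+92+3+82 = 734 → 02 de.
Recomputed tag = 02de; claimed = 02de → match.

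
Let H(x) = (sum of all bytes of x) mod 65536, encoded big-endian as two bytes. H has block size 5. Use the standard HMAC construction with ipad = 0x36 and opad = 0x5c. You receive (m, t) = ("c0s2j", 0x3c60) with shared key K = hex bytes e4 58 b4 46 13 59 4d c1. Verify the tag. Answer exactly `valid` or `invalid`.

Key hex bytes e4 58 b4 46 13 59 4d c1 is 8 bytes > B = 5, so hash it first: H(key) = 03 b0, then zero-pad to 5 bytes: K' = 03 b0 00 00 00.
K' ⊕ ipad = 35 86 36 36 36; K' ⊕ opad = 5f ec 5c 5c 5c.
Inner hash: sum = 53+134+54+54+54+99+48+115+50+106 = 767 → 02 ff.
Outer hash (recomputed tag): sum = 95+236+92+92+92+2+255 = 864 → 03 60.
Recomputed tag = 0360; claimed = 3c60 → mismatch.

invalid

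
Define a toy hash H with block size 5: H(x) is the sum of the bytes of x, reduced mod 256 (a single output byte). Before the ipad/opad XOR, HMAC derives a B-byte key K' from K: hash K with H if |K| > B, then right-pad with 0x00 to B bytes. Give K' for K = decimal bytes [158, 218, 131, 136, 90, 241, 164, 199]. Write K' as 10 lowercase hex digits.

|K| = 8 > B = 5, so first hash the key.
H(K): sum = 158+218+131+136+90+241+164+199 = 1337; mod 256 = 57 → 39.
Zero-pad H(K) = 39 to 5 bytes: K' = 39 00 00 00 00.

3900000000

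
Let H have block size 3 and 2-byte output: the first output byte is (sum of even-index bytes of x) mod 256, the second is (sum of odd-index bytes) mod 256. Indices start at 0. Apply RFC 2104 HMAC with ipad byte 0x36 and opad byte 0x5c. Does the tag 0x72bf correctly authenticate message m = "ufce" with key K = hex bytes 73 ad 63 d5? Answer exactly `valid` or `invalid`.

Key hex bytes 73 ad 63 d5 is 4 bytes > B = 3, so hash it first: H(key) = d6 82, then zero-pad to 3 bytes: K' = d6 82 00.
K' ⊕ ipad = e0 b4 36; K' ⊕ opad = 8a de 5c.
Inner hash: even-index sum = 481 mod 256 = 225; odd-index sum = 396 mod 256 = 140 → e1 8c.
Outer hash (recomputed tag): even-index sum = 370 mod 256 = 114; odd-index sum = 447 mod 256 = 191 → 72 bf.
Recomputed tag = 72bf; claimed = 72bf → match.

valid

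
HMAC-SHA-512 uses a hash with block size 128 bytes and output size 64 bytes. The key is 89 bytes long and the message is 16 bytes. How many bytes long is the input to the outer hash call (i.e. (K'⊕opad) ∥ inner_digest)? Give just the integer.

192

Key is 89 ≤ 128 bytes, zero-padded: |K'| = 128.
Outer input = (K'⊕opad) ∥ H(inner) → 128 + 64 = 192 bytes.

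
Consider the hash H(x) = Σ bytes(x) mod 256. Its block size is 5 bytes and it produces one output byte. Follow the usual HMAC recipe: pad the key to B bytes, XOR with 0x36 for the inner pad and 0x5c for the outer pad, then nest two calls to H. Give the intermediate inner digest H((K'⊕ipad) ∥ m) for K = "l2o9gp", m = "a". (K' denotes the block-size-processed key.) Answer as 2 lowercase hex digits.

64

Key "l2o9gp" = 6c 32 6f 39 67 70 is 6 bytes > B = 5, so hash it first: H(key) = 1d, then zero-pad to 5 bytes: K' = 1d 00 00 00 00.
K' ⊕ ipad = 2b 36 36 36 36.
Inner input = 2b 36 36 36 36 ∥ 61.
Inner hash: sum = 43+54+54+54+54+97 = 356; mod 256 = 100 → 64.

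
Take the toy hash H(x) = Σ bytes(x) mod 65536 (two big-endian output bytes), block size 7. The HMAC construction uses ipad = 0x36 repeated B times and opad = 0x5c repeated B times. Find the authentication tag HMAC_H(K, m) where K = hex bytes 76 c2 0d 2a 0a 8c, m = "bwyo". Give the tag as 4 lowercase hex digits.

Key hex bytes 76 c2 0d 2a 0a 8c is 6 bytes ≤ B = 7; zero-pad to 7 bytes: K' = 76 c2 0d 2a 0a 8c 00.
K' ⊕ ipad = 40 f4 3b 1c 3c ba 36.  K' ⊕ opad = 2a 9e 51 76 56 d0 5c.
Inner input = (K'⊕ipad) ∥ m = 40 f4 3b 1c 3c ba 36 ∥ 62 77 79 6f.
Inner hash: sum = 64+244+59+28+60+186+54+98+119+121+111 = 1144 → 04 78.
Outer input = (K'⊕opad) ∥ inner = 2a 9e 51 76 56 d0 5c ∥ 04 78.
Outer hash (tag): sum = 42+158+81+118+86+208+92+4+120 = 909 → 03 8d.

038d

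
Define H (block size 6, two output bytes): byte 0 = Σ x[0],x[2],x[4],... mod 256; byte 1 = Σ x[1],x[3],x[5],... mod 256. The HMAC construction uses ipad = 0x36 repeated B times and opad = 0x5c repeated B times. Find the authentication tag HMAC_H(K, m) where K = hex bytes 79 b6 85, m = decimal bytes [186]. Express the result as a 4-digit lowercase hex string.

Key hex bytes 79 b6 85 is 3 bytes ≤ B = 6; zero-pad to 6 bytes: K' = 79 b6 85 00 00 00.
K' ⊕ ipad = 4f 80 b3 36 36 36.  K' ⊕ opad = 25 ea d9 5c 5c 5c.
Inner input = (K'⊕ipad) ∥ m = 4f 80 b3 36 36 36 ∥ ba.
Inner hash: even-index sum = 498 mod 256 = 242; odd-index sum = 236 mod 256 = 236 → f2 ec.
Outer input = (K'⊕opad) ∥ inner = 25 ea d9 5c 5c 5c ∥ f2 ec.
Outer hash (tag): even-index sum = 588 mod 256 = 76; odd-index sum = 654 mod 256 = 142 → 4c 8e.

4c8e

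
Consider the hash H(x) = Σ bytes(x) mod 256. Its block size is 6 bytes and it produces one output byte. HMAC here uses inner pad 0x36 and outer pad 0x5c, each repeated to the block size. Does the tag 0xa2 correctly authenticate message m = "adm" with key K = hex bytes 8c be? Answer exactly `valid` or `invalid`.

invalid

Key hex bytes 8c be is 2 bytes ≤ B = 6; zero-pad to 6 bytes: K' = 8c be 00 00 00 00.
K' ⊕ ipad = ba 88 36 36 36 36; K' ⊕ opad = d0 e2 5c 5c 5c 5c.
Inner hash: sum = 186+136+54+54+54+54+97+100+109 = 844; mod 256 = 76 → 4c.
Outer hash (recomputed tag): sum = 208+226+92+92+92+92+76 = 878; mod 256 = 110 → 6e.
Recomputed tag = 6e; claimed = a2 → mismatch.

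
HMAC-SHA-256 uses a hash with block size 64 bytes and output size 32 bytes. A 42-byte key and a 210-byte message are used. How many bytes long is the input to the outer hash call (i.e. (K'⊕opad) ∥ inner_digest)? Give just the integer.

96

Key is 42 ≤ 64 bytes, zero-padded: |K'| = 64.
Outer input = (K'⊕opad) ∥ H(inner) → 64 + 32 = 96 bytes.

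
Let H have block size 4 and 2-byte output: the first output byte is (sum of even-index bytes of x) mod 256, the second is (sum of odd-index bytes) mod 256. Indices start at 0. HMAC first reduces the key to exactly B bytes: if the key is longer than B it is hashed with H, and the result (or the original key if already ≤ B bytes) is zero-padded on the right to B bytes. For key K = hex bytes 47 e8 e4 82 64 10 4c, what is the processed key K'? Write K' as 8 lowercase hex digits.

db7a0000

|K| = 7 > B = 4, so first hash the key.
H(K): even-index sum = 475 mod 256 = 219; odd-index sum = 378 mod 256 = 122 → db 7a.
Zero-pad H(K) = db 7a to 4 bytes: K' = db 7a 00 00.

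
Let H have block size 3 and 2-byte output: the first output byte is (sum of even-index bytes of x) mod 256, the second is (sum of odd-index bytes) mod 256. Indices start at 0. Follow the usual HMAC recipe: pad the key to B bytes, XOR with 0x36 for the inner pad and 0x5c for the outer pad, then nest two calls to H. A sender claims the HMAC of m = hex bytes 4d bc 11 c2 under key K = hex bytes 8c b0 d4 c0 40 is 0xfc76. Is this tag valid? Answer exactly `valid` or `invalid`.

valid

Key hex bytes 8c b0 d4 c0 40 is 5 bytes > B = 3, so hash it first: H(key) = a0 70, then zero-pad to 3 bytes: K' = a0 70 00.
K' ⊕ ipad = 96 46 36; K' ⊕ opad = fc 2c 5c.
Inner hash: even-index sum = 586 mod 256 = 74; odd-index sum = 164 mod 256 = 164 → 4a a4.
Outer hash (recomputed tag): even-index sum = 508 mod 256 = 252; odd-index sum = 118 mod 256 = 118 → fc 76.
Recomputed tag = fc76; claimed = fc76 → match.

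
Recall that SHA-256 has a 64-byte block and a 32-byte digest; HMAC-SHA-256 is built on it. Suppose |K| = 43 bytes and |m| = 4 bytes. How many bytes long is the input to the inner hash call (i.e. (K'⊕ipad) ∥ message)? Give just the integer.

68

Key is 43 ≤ 64 bytes, zero-padded: |K'| = 64.
Inner input = (K'⊕ipad) ∥ m → 64 + 4 = 68 bytes.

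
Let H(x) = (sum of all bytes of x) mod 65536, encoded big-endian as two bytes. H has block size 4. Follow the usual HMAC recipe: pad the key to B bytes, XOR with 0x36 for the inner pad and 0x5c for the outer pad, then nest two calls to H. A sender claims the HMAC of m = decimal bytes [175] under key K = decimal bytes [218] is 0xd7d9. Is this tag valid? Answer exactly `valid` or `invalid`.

invalid

Key decimal bytes [218] = da is 1 byte ≤ B = 4; zero-pad to 4 bytes: K' = da 00 00 00.
K' ⊕ ipad = ec 36 36 36; K' ⊕ opad = 86 5c 5c 5c.
Inner hash: sum = 236+54+54+54+175 = 573 → 02 3d.
Outer hash (recomputed tag): sum = 134+92+92+92+2+61 = 473 → 01 d9.
Recomputed tag = 01d9; claimed = d7d9 → mismatch.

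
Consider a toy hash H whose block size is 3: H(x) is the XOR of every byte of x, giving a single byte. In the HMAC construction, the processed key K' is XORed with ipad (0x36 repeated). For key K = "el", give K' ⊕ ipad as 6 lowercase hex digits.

535a36

Key "el" = 65 6c is 2 bytes ≤ B = 3; zero-pad to 3 bytes: K' = 65 6c 00.
XOR each byte with 0x36: 65⊕36=53, 6c⊕36=5a, 00⊕36=36.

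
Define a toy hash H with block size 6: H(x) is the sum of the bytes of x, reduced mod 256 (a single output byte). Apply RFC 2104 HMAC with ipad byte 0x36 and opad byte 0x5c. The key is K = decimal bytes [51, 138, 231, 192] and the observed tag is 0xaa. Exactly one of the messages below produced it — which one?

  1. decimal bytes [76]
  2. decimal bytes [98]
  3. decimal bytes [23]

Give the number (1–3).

Key decimal bytes [51, 138, 231, 192] = 33 8a e7 c0 is 4 bytes ≤ B = 6; zero-pad to 6 bytes: K' = 33 8a e7 c0 00 00.
K' ⊕ ipad = 05 bc d1 f6 36 36; K' ⊕ opad = 6f d6 bb 9c 5c 5c.
m1: inner = H(05 bc d1 f6 36 36 4c) = 40; tag = H(6f d6 bb 9c 5c 5c 40) = 94
m2: inner = H(05 bc d1 f6 36 36 62) = 56; tag = H(6f d6 bb 9c 5c 5c 56) = aa ← matches
m3: inner = H(05 bc d1 f6 36 36 17) = 0b; tag = H(6f d6 bb 9c 5c 5c 0b) = 5f

2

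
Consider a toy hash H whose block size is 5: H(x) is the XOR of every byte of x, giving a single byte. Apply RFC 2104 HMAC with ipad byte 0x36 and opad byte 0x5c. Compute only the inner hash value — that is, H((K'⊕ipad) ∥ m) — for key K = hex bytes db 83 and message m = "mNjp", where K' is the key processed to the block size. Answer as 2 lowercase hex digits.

57

Key hex bytes db 83 is 2 bytes ≤ B = 5; zero-pad to 5 bytes: K' = db 83 00 00 00.
K' ⊕ ipad = ed b5 36 36 36.
Inner input = ed b5 36 36 36 ∥ 6d 4e 6a 70.
Inner hash: XOR ed⊕b5⊕36⊕36⊕36⊕6d⊕4e⊕6a⊕70 = 57.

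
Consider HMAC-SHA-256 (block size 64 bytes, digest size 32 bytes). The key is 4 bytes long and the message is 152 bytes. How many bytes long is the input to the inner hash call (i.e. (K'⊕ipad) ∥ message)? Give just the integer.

216

Key is 4 ≤ 64 bytes, zero-padded: |K'| = 64.
Inner input = (K'⊕ipad) ∥ m → 64 + 152 = 216 bytes.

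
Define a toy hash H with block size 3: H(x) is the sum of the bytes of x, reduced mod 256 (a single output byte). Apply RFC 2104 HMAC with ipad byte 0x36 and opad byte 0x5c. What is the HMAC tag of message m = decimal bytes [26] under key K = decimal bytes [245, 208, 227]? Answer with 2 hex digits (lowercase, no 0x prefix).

8c

Key decimal bytes [245, 208, 227] = f5 d0 e3 is exactly B = 3 bytes: K' = f5 d0 e3.
K' ⊕ ipad = c3 e6 d5.  K' ⊕ opad = a9 8c bf.
Inner input = (K'⊕ipad) ∥ m = c3 e6 d5 ∥ 1a.
Inner hash: sum = 195+230+213+26 = 664; mod 256 = 152 → 98.
Outer input = (K'⊕opad) ∥ inner = a9 8c bf ∥ 98.
Outer hash (tag): sum = 169+140+191+152 = 652; mod 256 = 140 → 8c.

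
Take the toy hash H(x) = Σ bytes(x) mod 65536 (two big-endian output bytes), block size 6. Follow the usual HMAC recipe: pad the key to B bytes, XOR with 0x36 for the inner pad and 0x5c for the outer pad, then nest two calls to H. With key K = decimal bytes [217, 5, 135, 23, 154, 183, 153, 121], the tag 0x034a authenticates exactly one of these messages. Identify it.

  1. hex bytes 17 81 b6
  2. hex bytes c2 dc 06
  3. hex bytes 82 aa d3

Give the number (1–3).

3

Key decimal bytes [217, 5, 135, 23, 154, 183, 153, 121] = d9 05 87 17 9a b7 99 79 is 8 bytes > B = 6, so hash it first: H(key) = 03 df, then zero-pad to 6 bytes: K' = 03 df 00 00 00 00.
K' ⊕ ipad = 35 e9 36 36 36 36; K' ⊕ opad = 5f 83 5c 5c 5c 5c.
m1: inner = H(35 e9 36 36 36 36 17 81 b6) = 03 44; tag = H(5f 83 5c 5c 5c 5c 03 44) = 0299
m2: inner = H(35 e9 36 36 36 36 c2 dc 06) = 03 9a; tag = H(5f 83 5c 5c 5c 5c 03 9a) = 02ef
m3: inner = H(35 e9 36 36 36 36 82 aa d3) = 03 f5; tag = H(5f 83 5c 5c 5c 5c 03 f5) = 034a ← matches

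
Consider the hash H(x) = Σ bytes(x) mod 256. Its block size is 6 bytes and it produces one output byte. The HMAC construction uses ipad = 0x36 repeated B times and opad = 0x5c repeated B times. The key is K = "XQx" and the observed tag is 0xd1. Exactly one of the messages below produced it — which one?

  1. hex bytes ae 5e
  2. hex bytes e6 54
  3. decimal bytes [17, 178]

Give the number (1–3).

Key "XQx" = 58 51 78 is 3 bytes ≤ B = 6; zero-pad to 6 bytes: K' = 58 51 78 00 00 00.
K' ⊕ ipad = 6e 67 4e 36 36 36; K' ⊕ opad = 04 0d 24 5c 5c 5c.
m1: inner = H(6e 67 4e 36 36 36 ae 5e) = d1; tag = H(04 0d 24 5c 5c 5c d1) = 1a
m2: inner = H(6e 67 4e 36 36 36 e6 54) = ff; tag = H(04 0d 24 5c 5c 5c ff) = 48
m3: inner = H(6e 67 4e 36 36 36 11 b2) = 88; tag = H(04 0d 24 5c 5c 5c 88) = d1 ← matches

3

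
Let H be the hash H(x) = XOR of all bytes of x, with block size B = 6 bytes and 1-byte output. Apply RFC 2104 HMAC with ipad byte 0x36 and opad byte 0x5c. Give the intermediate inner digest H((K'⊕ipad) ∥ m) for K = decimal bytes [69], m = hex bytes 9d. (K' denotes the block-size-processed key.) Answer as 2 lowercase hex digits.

Key decimal bytes [69] = 45 is 1 byte ≤ B = 6; zero-pad to 6 bytes: K' = 45 00 00 00 00 00.
K' ⊕ ipad = 73 36 36 36 36 36.
Inner input = 73 36 36 36 36 36 ∥ 9d.
Inner hash: XOR 73⊕36⊕36⊕36⊕36⊕36⊕9d = d8.

d8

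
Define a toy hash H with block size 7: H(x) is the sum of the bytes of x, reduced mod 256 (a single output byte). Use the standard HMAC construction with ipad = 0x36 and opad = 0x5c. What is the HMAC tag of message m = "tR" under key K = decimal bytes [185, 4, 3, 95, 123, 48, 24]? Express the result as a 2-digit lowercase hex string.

1c

Key decimal bytes [185, 4, 3, 95, 123, 48, 24] = b9 04 03 5f 7b 30 18 is exactly B = 7 bytes: K' = b9 04 03 5f 7b 30 18.
K' ⊕ ipad = 8f 32 35 69 4d 06 2e.  K' ⊕ opad = e5 58 5f 03 27 6c 44.
Inner input = (K'⊕ipad) ∥ m = 8f 32 35 69 4d 06 2e ∥ 74 52.
Inner hash: sum = 143+50+53+105+77+6+46+116+82 = 678; mod 256 = 166 → a6.
Outer input = (K'⊕opad) ∥ inner = e5 58 5f 03 27 6c 44 ∥ a6.
Outer hash (tag): sum = 229+88+95+3+39+108+68+166 = 796; mod 256 = 28 → 1c.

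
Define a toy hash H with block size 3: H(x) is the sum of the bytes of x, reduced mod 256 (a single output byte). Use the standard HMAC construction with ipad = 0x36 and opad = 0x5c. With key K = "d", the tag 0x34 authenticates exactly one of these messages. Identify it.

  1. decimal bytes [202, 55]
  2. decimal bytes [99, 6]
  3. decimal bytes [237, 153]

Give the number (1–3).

Key "d" = 64 is 1 byte ≤ B = 3; zero-pad to 3 bytes: K' = 64 00 00.
K' ⊕ ipad = 52 36 36; K' ⊕ opad = 38 5c 5c.
m1: inner = H(52 36 36 ca 37) = bf; tag = H(38 5c 5c bf) = af
m2: inner = H(52 36 36 63 06) = 27; tag = H(38 5c 5c 27) = 17
m3: inner = H(52 36 36 ed 99) = 44; tag = H(38 5c 5c 44) = 34 ← matches

3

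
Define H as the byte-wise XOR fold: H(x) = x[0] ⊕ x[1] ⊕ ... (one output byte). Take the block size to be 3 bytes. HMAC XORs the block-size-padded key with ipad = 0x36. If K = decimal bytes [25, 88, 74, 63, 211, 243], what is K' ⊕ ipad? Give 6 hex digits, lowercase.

Key decimal bytes [25, 88, 74, 63, 211, 243] = 19 58 4a 3f d3 f3 is 6 bytes > B = 3, so hash it first: H(key) = 14, then zero-pad to 3 bytes: K' = 14 00 00.
XOR each byte with 0x36: 14⊕36=22, 00⊕36=36, 00⊕36=36.

223636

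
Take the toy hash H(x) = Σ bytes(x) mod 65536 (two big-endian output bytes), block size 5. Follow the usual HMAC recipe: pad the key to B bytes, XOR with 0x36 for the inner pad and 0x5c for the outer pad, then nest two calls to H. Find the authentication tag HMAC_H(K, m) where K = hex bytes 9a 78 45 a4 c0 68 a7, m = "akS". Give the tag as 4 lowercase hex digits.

Key hex bytes 9a 78 45 a4 c0 68 a7 is 7 bytes > B = 5, so hash it first: H(key) = 03 ca, then zero-pad to 5 bytes: K' = 03 ca 00 00 00.
K' ⊕ ipad = 35 fc 36 36 36.  K' ⊕ opad = 5f 96 5c 5c 5c.
Inner input = (K'⊕ipad) ∥ m = 35 fc 36 36 36 ∥ 61 6b 53.
Inner hash: sum = 53+252+54+54+54+97+107+83 = 754 → 02 f2.
Outer input = (K'⊕opad) ∥ inner = 5f 96 5c 5c 5c ∥ 02 f2.
Outer hash (tag): sum = 95+150+92+92+92+2+242 = 765 → 02 fd.

02fd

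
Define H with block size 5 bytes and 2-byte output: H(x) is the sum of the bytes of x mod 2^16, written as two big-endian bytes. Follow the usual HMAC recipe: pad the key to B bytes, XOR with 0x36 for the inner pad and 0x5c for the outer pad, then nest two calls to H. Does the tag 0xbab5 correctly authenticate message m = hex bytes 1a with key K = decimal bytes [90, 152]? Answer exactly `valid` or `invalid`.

Key decimal bytes [90, 152] = 5a 98 is 2 bytes ≤ B = 5; zero-pad to 5 bytes: K' = 5a 98 00 00 00.
K' ⊕ ipad = 6c ae 36 36 36; K' ⊕ opad = 06 c4 5c 5c 5c.
Inner hash: sum = 108+174+54+54+54+26 = 470 → 01 d6.
Outer hash (recomputed tag): sum = 6+196+92+92+92+1+214 = 693 → 02 b5.
Recomputed tag = 02b5; claimed = bab5 → mismatch.

invalid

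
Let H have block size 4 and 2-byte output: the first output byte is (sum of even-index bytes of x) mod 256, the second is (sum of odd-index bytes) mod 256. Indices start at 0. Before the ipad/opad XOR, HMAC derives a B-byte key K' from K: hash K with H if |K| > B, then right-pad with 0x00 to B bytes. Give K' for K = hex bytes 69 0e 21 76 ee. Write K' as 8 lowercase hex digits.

78840000

|K| = 5 > B = 4, so first hash the key.
H(K): even-index sum = 376 mod 256 = 120; odd-index sum = 132 mod 256 = 132 → 78 84.
Zero-pad H(K) = 78 84 to 4 bytes: K' = 78 84 00 00.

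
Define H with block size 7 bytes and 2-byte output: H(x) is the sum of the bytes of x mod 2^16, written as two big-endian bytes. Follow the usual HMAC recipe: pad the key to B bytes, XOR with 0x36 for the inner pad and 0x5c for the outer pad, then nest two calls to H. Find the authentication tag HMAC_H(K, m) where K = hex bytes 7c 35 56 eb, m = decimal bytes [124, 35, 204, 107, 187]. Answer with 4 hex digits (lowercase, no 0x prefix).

Key hex bytes 7c 35 56 eb is 4 bytes ≤ B = 7; zero-pad to 7 bytes: K' = 7c 35 56 eb 00 00 00.
K' ⊕ ipad = 4a 03 60 dd 36 36 36.  K' ⊕ opad = 20 69 0a b7 5c 5c 5c.
Inner input = (K'⊕ipad) ∥ m = 4a 03 60 dd 36 36 36 ∥ 7c 23 cc 6b bb.
Inner hash: sum = 74+3+96+221+54+54+54+124+35+204+107+187 = 1213 → 04 bd.
Outer input = (K'⊕opad) ∥ inner = 20 69 0a b7 5c 5c 5c ∥ 04 bd.
Outer hash (tag): sum = 32+105+10+183+92+92+92+4+189 = 799 → 03 1f.

031f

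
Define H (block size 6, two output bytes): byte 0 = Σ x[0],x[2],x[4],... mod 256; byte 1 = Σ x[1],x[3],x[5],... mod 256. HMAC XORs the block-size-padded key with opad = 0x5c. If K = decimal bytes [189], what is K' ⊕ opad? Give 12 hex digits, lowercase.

Key decimal bytes [189] = bd is 1 byte ≤ B = 6; zero-pad to 6 bytes: K' = bd 00 00 00 00 00.
XOR each byte with 0x5c: bd⊕5c=e1, 00⊕5c=5c, 00⊕5c=5c, 00⊕5c=5c, 00⊕5c=5c, 00⊕5c=5c.

e15c5c5c5c5c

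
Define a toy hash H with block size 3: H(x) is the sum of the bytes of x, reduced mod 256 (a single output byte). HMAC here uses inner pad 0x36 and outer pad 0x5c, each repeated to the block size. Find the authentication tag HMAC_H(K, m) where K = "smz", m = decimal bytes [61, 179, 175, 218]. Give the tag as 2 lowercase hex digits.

eb

Key "smz" = 73 6d 7a is exactly B = 3 bytes: K' = 73 6d 7a.
K' ⊕ ipad = 45 5b 4c.  K' ⊕ opad = 2f 31 26.
Inner input = (K'⊕ipad) ∥ m = 45 5b 4c ∥ 3d b3 af da.
Inner hash: sum = 69+91+76+61+179+175+218 = 869; mod 256 = 101 → 65.
Outer input = (K'⊕opad) ∥ inner = 2f 31 26 ∥ 65.
Outer hash (tag): sum = 47+49+38+101 = 235 → eb.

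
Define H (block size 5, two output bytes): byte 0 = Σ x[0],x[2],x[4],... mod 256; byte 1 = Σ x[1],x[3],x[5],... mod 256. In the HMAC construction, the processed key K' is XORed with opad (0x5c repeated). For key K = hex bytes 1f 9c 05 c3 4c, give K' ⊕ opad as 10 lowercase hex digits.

43c0599f10

Key hex bytes 1f 9c 05 c3 4c is exactly B = 5 bytes: K' = 1f 9c 05 c3 4c.
XOR each byte with 0x5c: 1f⊕5c=43, 9c⊕5c=c0, 05⊕5c=59, c3⊕5c=9f, 4c⊕5c=10.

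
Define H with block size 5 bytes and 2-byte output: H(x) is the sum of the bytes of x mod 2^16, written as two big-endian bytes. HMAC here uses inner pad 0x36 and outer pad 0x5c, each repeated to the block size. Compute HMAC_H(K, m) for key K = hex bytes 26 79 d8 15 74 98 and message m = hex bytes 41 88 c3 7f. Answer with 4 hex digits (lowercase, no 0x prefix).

Key hex bytes 26 79 d8 15 74 98 is 6 bytes > B = 5, so hash it first: H(key) = 02 98, then zero-pad to 5 bytes: K' = 02 98 00 00 00.
K' ⊕ ipad = 34 ae 36 36 36.  K' ⊕ opad = 5e c4 5c 5c 5c.
Inner input = (K'⊕ipad) ∥ m = 34 ae 36 36 36 ∥ 41 88 c3 7f.
Inner hash: sum = 52+174+54+54+54+65+136+195+127 = 911 → 03 8f.
Outer input = (K'⊕opad) ∥ inner = 5e c4 5c 5c 5c ∥ 03 8f.
Outer hash (tag): sum = 94+196+92+92+92+3+143 = 712 → 02 c8.

02c8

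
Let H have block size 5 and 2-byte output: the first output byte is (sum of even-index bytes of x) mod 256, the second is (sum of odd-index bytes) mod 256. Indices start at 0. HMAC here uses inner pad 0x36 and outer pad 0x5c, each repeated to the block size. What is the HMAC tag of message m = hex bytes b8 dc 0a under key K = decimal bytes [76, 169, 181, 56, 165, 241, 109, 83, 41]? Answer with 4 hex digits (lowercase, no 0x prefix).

Key decimal bytes [76, 169, 181, 56, 165, 241, 109, 83, 41] = 4c a9 b5 38 a5 f1 6d 53 29 is 9 bytes > B = 5, so hash it first: H(key) = 3c 25, then zero-pad to 5 bytes: K' = 3c 25 00 00 00.
K' ⊕ ipad = 0a 13 36 36 36.  K' ⊕ opad = 60 79 5c 5c 5c.
Inner input = (K'⊕ipad) ∥ m = 0a 13 36 36 36 ∥ b8 dc 0a.
Inner hash: even-index sum = 338 mod 256 = 82; odd-index sum = 267 mod 256 = 11 → 52 0b.
Outer input = (K'⊕opad) ∥ inner = 60 79 5c 5c 5c ∥ 52 0b.
Outer hash (tag): even-index sum = 291 mod 256 = 35; odd-index sum = 295 mod 256 = 39 → 23 27.

2327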